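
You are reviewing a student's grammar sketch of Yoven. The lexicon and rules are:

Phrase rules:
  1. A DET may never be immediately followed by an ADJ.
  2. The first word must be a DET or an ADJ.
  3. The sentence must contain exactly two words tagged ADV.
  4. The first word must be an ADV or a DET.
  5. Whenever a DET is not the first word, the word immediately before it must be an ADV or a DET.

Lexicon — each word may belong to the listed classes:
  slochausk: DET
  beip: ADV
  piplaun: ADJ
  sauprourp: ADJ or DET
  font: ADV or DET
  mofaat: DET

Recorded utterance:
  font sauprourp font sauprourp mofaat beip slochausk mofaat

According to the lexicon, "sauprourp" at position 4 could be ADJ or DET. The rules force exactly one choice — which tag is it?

Candidates per position — 1:font {ADV,DET}; 2:sauprourp {ADJ,DET}; 3:font {ADV,DET}; 4:sauprourp {ADJ,DET}; 5:mofaat {DET}; 6:beip {ADV}; 7:slochausk {DET}; 8:mofaat {DET}.
Word 1 cannot be ADV — rule 2 would then fail for every completion. It is DET.
Word 2 cannot be ADJ — rule 1 would then fail for every completion. It is DET.
Word 3 cannot be DET — rule 3 would then fail for every completion. It is ADV.
Word 4 cannot be ADJ — rule 5 would then fail for every completion. It is DET.
The unique satisfying tagging is: DET DET ADV DET DET ADV DET DET.
Verifying each rule — rule 1 ok; rule 2 ok; rule 3 ok; rule 4 ok; rule 5 ok.

DET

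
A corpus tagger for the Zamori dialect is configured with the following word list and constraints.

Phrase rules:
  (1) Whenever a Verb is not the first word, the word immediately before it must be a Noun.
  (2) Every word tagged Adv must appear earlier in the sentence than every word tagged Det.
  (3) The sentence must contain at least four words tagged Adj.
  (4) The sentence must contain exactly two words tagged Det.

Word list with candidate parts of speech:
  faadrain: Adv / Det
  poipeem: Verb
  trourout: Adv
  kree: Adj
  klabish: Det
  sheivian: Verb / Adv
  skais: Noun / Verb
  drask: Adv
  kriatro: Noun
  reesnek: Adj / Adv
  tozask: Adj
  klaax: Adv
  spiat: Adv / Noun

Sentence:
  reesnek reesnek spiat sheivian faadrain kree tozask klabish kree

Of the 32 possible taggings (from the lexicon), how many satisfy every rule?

Candidates per position — 1:reesnek {Adj,Adv}; 2:reesnek {Adj,Adv}; 3:spiat {Adv,Noun}; 4:sheivian {Verb,Adv}; 5:faadrain {Adv,Det}; 6:kree {Adj}; 7:tozask {Adj}; 8:klabish {Det}; 9:kree {Adj}.
There are 32 candidate sequences in total.
Checking each against the rules leaves 9 sequences.
Count = 9.

9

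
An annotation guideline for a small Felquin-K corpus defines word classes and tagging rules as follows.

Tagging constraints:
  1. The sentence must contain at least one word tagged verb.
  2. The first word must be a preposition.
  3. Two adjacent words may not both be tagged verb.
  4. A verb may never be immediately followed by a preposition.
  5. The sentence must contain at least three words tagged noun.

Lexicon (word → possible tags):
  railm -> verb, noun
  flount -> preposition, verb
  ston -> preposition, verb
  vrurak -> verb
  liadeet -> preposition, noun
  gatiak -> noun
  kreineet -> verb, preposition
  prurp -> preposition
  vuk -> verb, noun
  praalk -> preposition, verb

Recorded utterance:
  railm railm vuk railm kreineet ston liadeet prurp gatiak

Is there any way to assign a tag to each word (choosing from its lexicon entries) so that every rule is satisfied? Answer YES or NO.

NO

Candidates per position — 1:railm {verb,noun}; 2:railm {verb,noun}; 3:vuk {verb,noun}; 4:railm {verb,noun}; 5:kreineet {verb,preposition}; 6:ston {preposition,verb}; 7:liadeet {preposition,noun}; 8:prurp {preposition}; 9:gatiak {noun}.
Rule 2 cannot be satisfied by any choice of tags from the lexicon.
So there is no consistent tagging.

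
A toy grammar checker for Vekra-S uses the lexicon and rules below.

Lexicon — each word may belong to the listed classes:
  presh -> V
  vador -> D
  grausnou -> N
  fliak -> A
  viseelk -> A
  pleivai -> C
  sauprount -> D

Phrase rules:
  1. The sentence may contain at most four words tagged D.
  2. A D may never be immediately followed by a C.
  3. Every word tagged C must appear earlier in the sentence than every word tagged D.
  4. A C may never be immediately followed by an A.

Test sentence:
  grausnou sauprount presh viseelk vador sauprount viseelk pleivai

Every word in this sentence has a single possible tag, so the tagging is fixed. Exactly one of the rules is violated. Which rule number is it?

3

Fixed tagging: N D V A D D A C.
Checking each rule: R1 ok, R2 ok, R3 fails, R4 ok.
Only rule 3 fails.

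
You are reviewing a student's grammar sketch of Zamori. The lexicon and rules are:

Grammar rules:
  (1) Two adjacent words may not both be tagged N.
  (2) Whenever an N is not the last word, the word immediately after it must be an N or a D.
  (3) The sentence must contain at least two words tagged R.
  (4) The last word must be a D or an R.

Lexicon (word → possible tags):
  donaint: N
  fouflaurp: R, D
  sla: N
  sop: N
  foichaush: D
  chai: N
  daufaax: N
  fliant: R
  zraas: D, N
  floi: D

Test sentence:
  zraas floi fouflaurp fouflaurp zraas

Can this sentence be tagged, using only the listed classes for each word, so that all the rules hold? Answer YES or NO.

YES

Candidates per position — 1:zraas {D,N}; 2:floi {D}; 3:fouflaurp {R,D}; 4:fouflaurp {R,D}; 5:zraas {D,N}.
One satisfying assignment: D D R R D.
Verifying each rule — rule 1 ok; rule 2 ok; rule 3 ok; rule 4 ok.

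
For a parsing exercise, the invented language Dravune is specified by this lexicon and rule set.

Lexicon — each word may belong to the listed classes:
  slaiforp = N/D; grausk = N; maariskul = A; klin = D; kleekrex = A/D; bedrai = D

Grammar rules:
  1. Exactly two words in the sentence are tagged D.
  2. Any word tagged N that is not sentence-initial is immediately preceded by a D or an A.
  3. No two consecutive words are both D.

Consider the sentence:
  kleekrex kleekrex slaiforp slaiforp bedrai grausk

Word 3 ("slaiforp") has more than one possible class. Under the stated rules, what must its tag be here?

Candidates per position — 1:kleekrex {A,D}; 2:kleekrex {A,D}; 3:slaiforp {N,D}; 4:slaiforp {N,D}; 5:bedrai {D}; 6:grausk {N}.
Position 4: D is ruled out by rule 3; that leaves N.
Position 3: N is ruled out by rule 2; that leaves D.
Position 1: D is ruled out by rule 1; that leaves A.
Position 2: D is ruled out by rule 1; that leaves A.
That leaves exactly one tagging: A A D N D N.
Check: rule 1 satisfied; rule 2 satisfied; rule 3 satisfied.

D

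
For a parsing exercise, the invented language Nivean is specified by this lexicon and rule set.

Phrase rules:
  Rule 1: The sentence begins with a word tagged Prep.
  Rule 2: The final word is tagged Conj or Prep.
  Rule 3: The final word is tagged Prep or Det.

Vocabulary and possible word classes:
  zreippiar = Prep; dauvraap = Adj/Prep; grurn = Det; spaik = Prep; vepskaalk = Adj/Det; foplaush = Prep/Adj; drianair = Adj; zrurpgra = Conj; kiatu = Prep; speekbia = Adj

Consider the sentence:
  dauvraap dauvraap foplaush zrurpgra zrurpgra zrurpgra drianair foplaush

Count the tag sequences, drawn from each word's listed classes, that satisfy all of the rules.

4

Candidates per position — 1:dauvraap {Adj,Prep}; 2:dauvraap {Adj,Prep}; 3:foplaush {Prep,Adj}; 4:zrurpgra {Conj}; 5:zrurpgra {Conj}; 6:zrurpgra {Conj}; 7:drianair {Adj}; 8:foplaush {Prep,Adj}.
There are 16 candidate sequences in total.
The sequences that satisfy every rule: Prep Adj Prep Conj Conj Conj Adj Prep; Prep Adj Adj Conj Conj Conj Adj Prep; Prep Prep Prep Conj Conj Conj Adj Prep; Prep Prep Adj Conj Conj Conj Adj Prep.
Count = 4.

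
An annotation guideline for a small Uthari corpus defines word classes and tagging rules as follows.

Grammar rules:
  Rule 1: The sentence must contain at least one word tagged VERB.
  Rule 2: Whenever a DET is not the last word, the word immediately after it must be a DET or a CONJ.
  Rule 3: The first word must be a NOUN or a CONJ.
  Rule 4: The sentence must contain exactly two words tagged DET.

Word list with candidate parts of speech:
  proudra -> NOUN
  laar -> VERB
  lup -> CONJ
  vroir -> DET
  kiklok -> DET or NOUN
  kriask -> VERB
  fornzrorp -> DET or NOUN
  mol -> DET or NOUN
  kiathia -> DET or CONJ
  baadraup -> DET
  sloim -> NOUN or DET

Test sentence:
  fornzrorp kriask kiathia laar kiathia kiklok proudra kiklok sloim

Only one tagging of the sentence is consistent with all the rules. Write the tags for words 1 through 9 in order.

Candidates per position — 1:fornzrorp {DET,NOUN}; 2:kriask {VERB}; 3:kiathia {DET,CONJ}; 4:laar {VERB}; 5:kiathia {DET,CONJ}; 6:kiklok {DET,NOUN}; 7:proudra {NOUN}; 8:kiklok {DET,NOUN}; 9:sloim {NOUN,DET}.
Position 1: tagging it DET would leave rule 2 unsatisfiable, so it must be NOUN.
Position 3: tagging it DET would leave rule 2 unsatisfiable, so it must be CONJ.
Position 5: tagging it DET would leave rule 2 unsatisfiable, so it must be CONJ.
Position 6: tagging it DET would leave rule 2 unsatisfiable, so it must be NOUN.
Position 8: tagging it NOUN would leave rule 4 unsatisfiable, so it must be DET.
Position 9: tagging it NOUN would leave rule 2 unsatisfiable, so it must be DET.
The only consistent sequence is: NOUN VERB CONJ VERB CONJ NOUN NOUN DET DET.
Check: rule 1 ✓; rule 2 ✓; rule 3 ✓; rule 4 ✓.

NOUN VERB CONJ VERB CONJ NOUN NOUN DET DET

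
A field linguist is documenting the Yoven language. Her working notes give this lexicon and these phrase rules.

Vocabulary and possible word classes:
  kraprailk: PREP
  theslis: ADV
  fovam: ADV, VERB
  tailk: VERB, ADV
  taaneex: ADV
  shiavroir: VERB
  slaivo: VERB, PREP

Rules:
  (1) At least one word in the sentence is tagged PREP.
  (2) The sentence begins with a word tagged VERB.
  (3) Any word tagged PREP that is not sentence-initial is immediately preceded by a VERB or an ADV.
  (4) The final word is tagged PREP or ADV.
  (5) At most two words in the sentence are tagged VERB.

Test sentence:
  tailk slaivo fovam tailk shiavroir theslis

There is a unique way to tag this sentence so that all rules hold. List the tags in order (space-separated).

VERB PREP ADV ADV VERB ADV

Candidates per position — 1:tailk {VERB,ADV}; 2:slaivo {VERB,PREP}; 3:fovam {ADV,VERB}; 4:tailk {VERB,ADV}; 5:shiavroir {VERB}; 6:theslis {ADV}.
Position 1: tagging it ADV would leave rule 2 unsatisfiable, so it must be VERB.
Position 2: tagging it VERB would leave rule 1 unsatisfiable, so it must be PREP.
Position 3: tagging it VERB would leave rule 5 unsatisfiable, so it must be ADV.
Position 4: tagging it VERB would leave rule 5 unsatisfiable, so it must be ADV.
That leaves exactly one tagging: VERB PREP ADV ADV VERB ADV.
Check: rule 1 ok; rule 2 ok; rule 3 ok; rule 4 ok; rule 5 ok.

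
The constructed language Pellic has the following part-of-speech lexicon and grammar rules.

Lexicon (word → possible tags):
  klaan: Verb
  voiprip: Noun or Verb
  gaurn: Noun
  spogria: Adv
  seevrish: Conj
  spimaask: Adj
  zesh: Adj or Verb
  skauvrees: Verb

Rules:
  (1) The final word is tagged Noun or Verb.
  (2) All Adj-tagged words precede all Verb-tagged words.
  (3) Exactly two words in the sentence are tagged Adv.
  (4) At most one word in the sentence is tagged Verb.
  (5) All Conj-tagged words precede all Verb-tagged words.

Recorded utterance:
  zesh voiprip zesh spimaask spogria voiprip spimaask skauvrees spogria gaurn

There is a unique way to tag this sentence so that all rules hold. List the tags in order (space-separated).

Candidates per position — 1:zesh {Adj,Verb}; 2:voiprip {Noun,Verb}; 3:zesh {Adj,Verb}; 4:spimaask {Adj}; 5:spogria {Adv}; 6:voiprip {Noun,Verb}; 7:spimaask {Adj}; 8:skauvrees {Verb}; 9:spogria {Adv}; 10:gaurn {Noun}.
If word 1 were Verb, no tagging could satisfy rule 2; so word 1 is Adj.
If word 2 were Verb, no tagging could satisfy rule 2; so word 2 is Noun.
If word 3 were Verb, no tagging could satisfy rule 2; so word 3 is Adj.
If word 6 were Verb, no tagging could satisfy rule 2; so word 6 is Noun.
That leaves exactly one tagging: Adj Noun Adj Adj Adv Noun Adj Verb Adv Noun.
Check: rule 1 ok; rule 2 ok; rule 3 ok; rule 4 ok; rule 5 ok.

Adj Noun Adj Adj Adv Noun Adj Verb Adv Noun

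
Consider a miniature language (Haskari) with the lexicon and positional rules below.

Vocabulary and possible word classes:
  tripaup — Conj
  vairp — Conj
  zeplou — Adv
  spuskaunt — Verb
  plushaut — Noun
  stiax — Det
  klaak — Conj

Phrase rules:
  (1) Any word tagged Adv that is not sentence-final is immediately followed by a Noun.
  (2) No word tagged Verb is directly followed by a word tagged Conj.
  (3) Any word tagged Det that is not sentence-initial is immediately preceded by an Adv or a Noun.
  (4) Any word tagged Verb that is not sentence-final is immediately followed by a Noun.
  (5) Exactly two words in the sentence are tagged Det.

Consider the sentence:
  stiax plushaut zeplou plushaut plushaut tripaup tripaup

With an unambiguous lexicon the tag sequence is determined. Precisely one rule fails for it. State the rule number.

5

Fixed tagging: Det Noun Adv Noun Noun Conj Conj.
Rule check: R1 holds, R2 holds, R3 holds, R4 holds, R5 violated.
Only rule 5 fails.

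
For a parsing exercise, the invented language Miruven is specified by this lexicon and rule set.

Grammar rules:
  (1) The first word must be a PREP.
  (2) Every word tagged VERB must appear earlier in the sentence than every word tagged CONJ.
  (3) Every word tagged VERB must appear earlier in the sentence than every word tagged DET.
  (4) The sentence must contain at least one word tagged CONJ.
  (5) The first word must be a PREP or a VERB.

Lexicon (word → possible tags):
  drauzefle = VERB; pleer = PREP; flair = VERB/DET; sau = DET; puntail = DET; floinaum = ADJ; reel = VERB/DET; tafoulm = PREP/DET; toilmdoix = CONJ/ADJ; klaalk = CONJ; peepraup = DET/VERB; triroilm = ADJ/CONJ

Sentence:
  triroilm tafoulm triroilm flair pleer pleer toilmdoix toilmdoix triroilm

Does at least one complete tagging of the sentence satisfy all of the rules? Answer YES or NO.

NO

Candidates per position — 1:triroilm {ADJ,CONJ}; 2:tafoulm {PREP,DET}; 3:triroilm {ADJ,CONJ}; 4:flair {VERB,DET}; 5:pleer {PREP}; 6:pleer {PREP}; 7:toilmdoix {CONJ,ADJ}; 8:toilmdoix {CONJ,ADJ}; 9:triroilm {ADJ,CONJ}.
Rule 1 cannot be satisfied by any choice of tags from the lexicon.
So there is no consistent tagging.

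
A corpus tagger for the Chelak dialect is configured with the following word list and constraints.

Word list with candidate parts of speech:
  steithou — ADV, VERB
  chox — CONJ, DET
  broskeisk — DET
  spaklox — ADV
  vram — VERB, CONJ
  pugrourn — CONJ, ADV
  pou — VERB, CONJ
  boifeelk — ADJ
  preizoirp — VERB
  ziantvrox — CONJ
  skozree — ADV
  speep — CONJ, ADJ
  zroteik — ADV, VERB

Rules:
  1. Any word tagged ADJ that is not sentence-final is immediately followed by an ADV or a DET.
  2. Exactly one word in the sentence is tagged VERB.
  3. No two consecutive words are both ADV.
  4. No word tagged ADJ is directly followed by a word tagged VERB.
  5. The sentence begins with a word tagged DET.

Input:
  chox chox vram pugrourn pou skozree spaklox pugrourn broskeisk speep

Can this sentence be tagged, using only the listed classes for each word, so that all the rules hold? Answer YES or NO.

NO

Candidates per position — 1:chox {CONJ,DET}; 2:chox {CONJ,DET}; 3:vram {VERB,CONJ}; 4:pugrourn {CONJ,ADV}; 5:pou {VERB,CONJ}; 6:skozree {ADV}; 7:spaklox {ADV}; 8:pugrourn {CONJ,ADV}; 9:broskeisk {DET}; 10:speep {CONJ,ADJ}.
Rule 3 cannot be satisfied by any choice of tags from the lexicon.
So there is no consistent tagging.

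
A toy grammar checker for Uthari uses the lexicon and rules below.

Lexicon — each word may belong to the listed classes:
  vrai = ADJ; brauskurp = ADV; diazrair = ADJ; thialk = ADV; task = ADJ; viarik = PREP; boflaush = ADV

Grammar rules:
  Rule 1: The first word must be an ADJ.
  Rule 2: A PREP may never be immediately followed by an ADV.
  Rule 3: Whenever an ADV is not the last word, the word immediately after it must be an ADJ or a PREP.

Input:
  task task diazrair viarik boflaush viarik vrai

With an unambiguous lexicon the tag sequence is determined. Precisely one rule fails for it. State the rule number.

2

Fixed tagging: ADJ ADJ ADJ PREP ADV PREP ADJ.
Rule check: R1 ok, R2 fails, R3 ok.
Only rule 2 fails.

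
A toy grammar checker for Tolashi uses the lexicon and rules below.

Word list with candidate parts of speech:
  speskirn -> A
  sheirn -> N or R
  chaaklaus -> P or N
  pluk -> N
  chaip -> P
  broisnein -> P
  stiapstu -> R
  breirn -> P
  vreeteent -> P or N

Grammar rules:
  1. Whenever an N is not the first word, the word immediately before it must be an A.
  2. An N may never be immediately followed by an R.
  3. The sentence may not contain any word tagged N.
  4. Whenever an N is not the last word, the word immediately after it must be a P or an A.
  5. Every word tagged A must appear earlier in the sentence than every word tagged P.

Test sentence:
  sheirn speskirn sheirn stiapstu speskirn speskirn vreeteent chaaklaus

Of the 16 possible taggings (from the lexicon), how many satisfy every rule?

Candidates per position — 1:sheirn {N,R}; 2:speskirn {A}; 3:sheirn {N,R}; 4:stiapstu {R}; 5:speskirn {A}; 6:speskirn {A}; 7:vreeteent {P,N}; 8:chaaklaus {P,N}.
There are 16 candidate sequences in total.
The sequences that satisfy every rule: R A R R A A P P.
Count = 1.

1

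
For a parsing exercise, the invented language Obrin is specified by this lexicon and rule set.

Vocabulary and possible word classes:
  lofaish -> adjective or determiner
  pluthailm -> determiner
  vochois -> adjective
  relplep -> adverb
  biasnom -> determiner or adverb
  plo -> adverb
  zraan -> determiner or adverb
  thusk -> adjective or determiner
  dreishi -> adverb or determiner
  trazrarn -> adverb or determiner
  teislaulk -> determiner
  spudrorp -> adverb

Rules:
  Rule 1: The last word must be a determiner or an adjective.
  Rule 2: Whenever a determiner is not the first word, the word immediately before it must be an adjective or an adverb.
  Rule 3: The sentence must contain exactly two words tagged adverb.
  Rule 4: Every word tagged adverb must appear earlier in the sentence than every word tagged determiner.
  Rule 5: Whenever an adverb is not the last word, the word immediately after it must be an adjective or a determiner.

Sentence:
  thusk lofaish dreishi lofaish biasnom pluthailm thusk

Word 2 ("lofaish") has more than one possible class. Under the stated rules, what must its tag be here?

Candidates per position — 1:thusk {adjective,determiner}; 2:lofaish {adjective,determiner}; 3:dreishi {adverb,determiner}; 4:lofaish {adjective,determiner}; 5:biasnom {determiner,adverb}; 6:pluthailm {determiner}; 7:thusk {adjective,determiner}.
Position 3: determiner is ruled out by rule 3; that leaves adverb.
Position 5: determiner is ruled out by rule 2; that leaves adverb.
Position 7: determiner is ruled out by rule 2; that leaves adjective.
Position 1: determiner is ruled out by rule 4; that leaves adjective.
Position 2: determiner is ruled out by rule 4; that leaves adjective.
Position 4: determiner is ruled out by rule 4; that leaves adjective.
The only consistent sequence is: adjective adjective adverb adjective adverb determiner adjective.
Check: rule 1 ok; rule 2 ok; rule 3 ok; rule 4 ok; rule 5 ok.

adjective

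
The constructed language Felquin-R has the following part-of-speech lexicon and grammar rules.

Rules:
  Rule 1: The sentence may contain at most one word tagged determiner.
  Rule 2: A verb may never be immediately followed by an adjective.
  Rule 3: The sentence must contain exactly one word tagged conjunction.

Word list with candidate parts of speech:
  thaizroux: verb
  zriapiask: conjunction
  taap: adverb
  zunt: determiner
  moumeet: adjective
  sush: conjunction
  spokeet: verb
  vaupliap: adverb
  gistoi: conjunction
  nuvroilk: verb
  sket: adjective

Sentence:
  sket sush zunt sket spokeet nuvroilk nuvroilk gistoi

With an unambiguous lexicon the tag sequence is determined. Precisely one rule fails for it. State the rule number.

3

Fixed tagging: adjective conjunction determiner adjective verb verb verb conjunction.
Checking each rule: R1 holds, R2 holds, R3 violated.
Only rule 3 fails.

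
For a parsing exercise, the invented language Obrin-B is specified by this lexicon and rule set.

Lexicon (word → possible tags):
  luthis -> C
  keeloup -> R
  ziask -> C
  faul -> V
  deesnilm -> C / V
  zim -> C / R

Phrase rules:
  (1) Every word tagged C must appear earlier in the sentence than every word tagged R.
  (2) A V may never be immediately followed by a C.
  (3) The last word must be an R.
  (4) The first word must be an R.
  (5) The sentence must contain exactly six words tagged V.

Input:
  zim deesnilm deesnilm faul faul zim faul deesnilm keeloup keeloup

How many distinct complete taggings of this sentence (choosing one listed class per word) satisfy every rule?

Candidates per position — 1:zim {C,R}; 2:deesnilm {C,V}; 3:deesnilm {C,V}; 4:faul {V}; 5:faul {V}; 6:zim {C,R}; 7:faul {V}; 8:deesnilm {C,V}; 9:keeloup {R}; 10:keeloup {R}.
There are 32 candidate sequences in total.
The sequences that satisfy every rule: R V V V V R V V R R.
Count = 1.

1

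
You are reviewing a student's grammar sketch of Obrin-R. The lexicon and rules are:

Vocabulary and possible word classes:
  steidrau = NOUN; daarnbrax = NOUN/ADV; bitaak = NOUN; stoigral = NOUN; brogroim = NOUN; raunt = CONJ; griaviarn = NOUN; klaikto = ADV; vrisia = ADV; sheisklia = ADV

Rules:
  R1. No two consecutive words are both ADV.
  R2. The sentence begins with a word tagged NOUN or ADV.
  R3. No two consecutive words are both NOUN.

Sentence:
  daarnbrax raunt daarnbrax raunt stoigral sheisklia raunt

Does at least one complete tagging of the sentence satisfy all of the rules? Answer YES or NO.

Candidates per position — 1:daarnbrax {NOUN,ADV}; 2:raunt {CONJ}; 3:daarnbrax {NOUN,ADV}; 4:raunt {CONJ}; 5:stoigral {NOUN}; 6:sheisklia {ADV}; 7:raunt {CONJ}.
One satisfying assignment: ADV CONJ NOUN CONJ NOUN ADV CONJ.
Verifying each rule — rule 1 satisfied; rule 2 satisfied; rule 3 satisfied.

YES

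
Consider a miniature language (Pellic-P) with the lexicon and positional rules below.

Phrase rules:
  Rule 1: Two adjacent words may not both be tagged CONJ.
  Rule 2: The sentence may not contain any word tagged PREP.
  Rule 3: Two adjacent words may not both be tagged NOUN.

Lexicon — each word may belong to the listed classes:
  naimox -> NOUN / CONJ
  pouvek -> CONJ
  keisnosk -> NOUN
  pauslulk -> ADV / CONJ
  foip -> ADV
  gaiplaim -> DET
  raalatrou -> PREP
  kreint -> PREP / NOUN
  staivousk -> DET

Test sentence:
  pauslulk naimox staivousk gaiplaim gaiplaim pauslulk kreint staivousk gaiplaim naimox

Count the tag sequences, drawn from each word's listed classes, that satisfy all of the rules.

Candidates per position — 1:pauslulk {ADV,CONJ}; 2:naimox {NOUN,CONJ}; 3:staivousk {DET}; 4:gaiplaim {DET}; 5:gaiplaim {DET}; 6:pauslulk {ADV,CONJ}; 7:kreint {PREP,NOUN}; 8:staivousk {DET}; 9:gaiplaim {DET}; 10:naimox {NOUN,CONJ}.
There are 32 candidate sequences in total.
Checking each against the rules leaves 12 sequences.
Count = 12.

12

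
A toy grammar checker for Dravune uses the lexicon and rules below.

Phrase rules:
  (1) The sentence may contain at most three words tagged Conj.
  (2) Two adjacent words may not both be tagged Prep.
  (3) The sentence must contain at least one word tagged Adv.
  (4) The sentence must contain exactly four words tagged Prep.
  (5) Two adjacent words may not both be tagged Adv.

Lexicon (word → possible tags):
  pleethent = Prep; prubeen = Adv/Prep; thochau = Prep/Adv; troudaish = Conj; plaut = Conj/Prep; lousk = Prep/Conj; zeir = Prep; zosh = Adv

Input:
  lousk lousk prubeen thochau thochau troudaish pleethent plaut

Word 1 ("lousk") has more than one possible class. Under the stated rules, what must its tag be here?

Prep

Candidates per position — 1:lousk {Prep,Conj}; 2:lousk {Prep,Conj}; 3:prubeen {Adv,Prep}; 4:thochau {Prep,Adv}; 5:thochau {Prep,Adv}; 6:troudaish {Conj}; 7:pleethent {Prep}; 8:plaut {Conj,Prep}.
Position 8: Prep is ruled out by rule 2; that leaves Conj.
Position 1: the remaining choice is settled jointly with positions 2, 3, 4, 5 — only Prep at position 1 is part of a tagging that satisfies every rule.
The only consistent sequence is: Prep Conj Prep Adv Prep Conj Prep Conj.
Check: rule 1 satisfied; rule 2 satisfied; rule 3 satisfied; rule 4 satisfied; rule 5 satisfied.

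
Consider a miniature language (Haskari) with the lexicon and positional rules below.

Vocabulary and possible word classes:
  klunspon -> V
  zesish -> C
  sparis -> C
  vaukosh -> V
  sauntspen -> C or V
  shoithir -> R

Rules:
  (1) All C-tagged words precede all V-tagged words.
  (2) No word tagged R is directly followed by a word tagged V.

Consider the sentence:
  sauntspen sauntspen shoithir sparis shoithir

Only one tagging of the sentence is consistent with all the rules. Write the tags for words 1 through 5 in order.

Candidates per position — 1:sauntspen {C,V}; 2:sauntspen {C,V}; 3:shoithir {R}; 4:sparis {C}; 5:shoithir {R}.
Position 1: V is ruled out by rule 1; that leaves C.
Position 2: V is ruled out by rule 1; that leaves C.
So the tagging must be: C C R C R.
Check: rule 1 satisfied; rule 2 satisfied.

C C R C R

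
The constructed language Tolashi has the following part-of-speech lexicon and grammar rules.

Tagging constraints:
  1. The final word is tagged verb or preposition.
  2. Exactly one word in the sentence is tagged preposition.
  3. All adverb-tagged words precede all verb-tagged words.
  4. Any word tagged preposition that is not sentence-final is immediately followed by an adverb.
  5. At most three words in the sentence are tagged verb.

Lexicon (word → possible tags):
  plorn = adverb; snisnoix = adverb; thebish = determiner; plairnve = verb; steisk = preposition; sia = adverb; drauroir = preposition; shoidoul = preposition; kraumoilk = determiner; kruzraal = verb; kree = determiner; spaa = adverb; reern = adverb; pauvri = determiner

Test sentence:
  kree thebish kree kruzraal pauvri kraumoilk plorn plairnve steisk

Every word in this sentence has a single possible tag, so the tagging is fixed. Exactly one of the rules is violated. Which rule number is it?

3

Fixed tagging: determiner determiner determiner verb determiner determiner adverb verb preposition.
Rule check: R1 ok, R2 ok, R3 fails, R4 ok, R5 ok.
Only rule 3 fails.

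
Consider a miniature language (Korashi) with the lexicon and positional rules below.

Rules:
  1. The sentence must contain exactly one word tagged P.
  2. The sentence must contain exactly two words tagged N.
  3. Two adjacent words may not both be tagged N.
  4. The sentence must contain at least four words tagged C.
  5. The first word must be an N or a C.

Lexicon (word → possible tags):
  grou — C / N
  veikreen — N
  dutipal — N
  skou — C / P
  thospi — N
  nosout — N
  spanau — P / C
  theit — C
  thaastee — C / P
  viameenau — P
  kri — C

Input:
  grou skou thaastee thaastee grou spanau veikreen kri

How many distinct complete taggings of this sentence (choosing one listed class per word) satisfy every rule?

8

Candidates per position — 1:grou {C,N}; 2:skou {C,P}; 3:thaastee {C,P}; 4:thaastee {C,P}; 5:grou {C,N}; 6:spanau {P,C}; 7:veikreen {N}; 8:kri {C}.
There are 64 candidate sequences in total.
Checking each against the rules leaves 8 sequences.
Count = 8.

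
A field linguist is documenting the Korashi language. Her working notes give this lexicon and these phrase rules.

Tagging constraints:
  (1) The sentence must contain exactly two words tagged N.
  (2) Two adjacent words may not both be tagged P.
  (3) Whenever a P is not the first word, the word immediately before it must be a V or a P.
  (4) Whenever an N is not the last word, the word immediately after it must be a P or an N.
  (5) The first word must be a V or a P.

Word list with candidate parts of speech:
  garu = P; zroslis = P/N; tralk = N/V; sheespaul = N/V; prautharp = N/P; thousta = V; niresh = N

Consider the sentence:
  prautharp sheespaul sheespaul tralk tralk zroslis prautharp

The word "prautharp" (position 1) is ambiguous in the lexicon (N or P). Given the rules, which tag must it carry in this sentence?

P

Candidates per position — 1:prautharp {N,P}; 2:sheespaul {N,V}; 3:sheespaul {N,V}; 4:tralk {N,V}; 5:tralk {N,V}; 6:zroslis {P,N}; 7:prautharp {N,P}.
Word 1 cannot be N — rule 5 would then fail for every completion. It is P.
The remaining ambiguous positions (2, 3, 4, 5, 6, 7) are resolved jointly — only one combination satisfies every rule.
The only consistent sequence is: P V V V V N N.
Verifying each rule — rule 1 ✓; rule 2 ✓; rule 3 ✓; rule 4 ✓; rule 5 ✓.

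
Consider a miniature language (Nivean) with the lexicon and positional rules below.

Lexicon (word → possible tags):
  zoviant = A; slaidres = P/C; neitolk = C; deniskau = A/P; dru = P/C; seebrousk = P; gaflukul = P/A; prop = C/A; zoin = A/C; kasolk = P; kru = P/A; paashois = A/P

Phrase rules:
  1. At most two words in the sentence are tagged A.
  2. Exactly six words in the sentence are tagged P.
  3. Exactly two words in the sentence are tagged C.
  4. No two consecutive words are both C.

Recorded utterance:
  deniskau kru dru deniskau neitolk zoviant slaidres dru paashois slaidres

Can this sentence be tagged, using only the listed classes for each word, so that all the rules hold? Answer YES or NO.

Candidates per position — 1:deniskau {A,P}; 2:kru {P,A}; 3:dru {P,C}; 4:deniskau {A,P}; 5:neitolk {C}; 6:zoviant {A}; 7:slaidres {P,C}; 8:dru {P,C}; 9:paashois {A,P}; 10:slaidres {P,C}.
One satisfying assignment: P P P A C A P P P C.
Checking: rule 1 ok; rule 2 ok; rule 3 ok; rule 4 ok.

YES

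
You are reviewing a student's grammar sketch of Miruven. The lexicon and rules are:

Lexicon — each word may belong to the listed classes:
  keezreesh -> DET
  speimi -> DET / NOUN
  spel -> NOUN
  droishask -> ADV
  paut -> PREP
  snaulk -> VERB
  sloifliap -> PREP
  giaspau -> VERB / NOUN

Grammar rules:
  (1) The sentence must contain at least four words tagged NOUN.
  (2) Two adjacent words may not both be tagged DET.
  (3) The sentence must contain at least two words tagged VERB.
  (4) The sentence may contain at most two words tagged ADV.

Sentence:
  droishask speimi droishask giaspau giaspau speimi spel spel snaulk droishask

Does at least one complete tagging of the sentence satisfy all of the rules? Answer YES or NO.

Candidates per position — 1:droishask {ADV}; 2:speimi {DET,NOUN}; 3:droishask {ADV}; 4:giaspau {VERB,NOUN}; 5:giaspau {VERB,NOUN}; 6:speimi {DET,NOUN}; 7:spel {NOUN}; 8:spel {NOUN}; 9:snaulk {VERB}; 10:droishask {ADV}.
Rule 4 cannot be satisfied by any choice of tags from the lexicon.
So there is no consistent tagging.

NO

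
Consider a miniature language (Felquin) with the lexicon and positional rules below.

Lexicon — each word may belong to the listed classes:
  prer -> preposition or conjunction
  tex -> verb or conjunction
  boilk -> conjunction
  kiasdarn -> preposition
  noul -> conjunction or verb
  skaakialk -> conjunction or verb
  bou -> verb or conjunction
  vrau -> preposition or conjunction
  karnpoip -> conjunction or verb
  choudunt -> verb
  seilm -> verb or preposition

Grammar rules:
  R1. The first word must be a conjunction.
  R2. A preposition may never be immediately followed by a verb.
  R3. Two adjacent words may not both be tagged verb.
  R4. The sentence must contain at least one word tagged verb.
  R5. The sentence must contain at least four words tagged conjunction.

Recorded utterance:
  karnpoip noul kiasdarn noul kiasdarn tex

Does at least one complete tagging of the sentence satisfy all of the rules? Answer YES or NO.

Candidates per position — 1:karnpoip {conjunction,verb}; 2:noul {conjunction,verb}; 3:kiasdarn {preposition}; 4:noul {conjunction,verb}; 5:kiasdarn {preposition}; 6:tex {verb,conjunction}.
Every candidate sequence violates at least one rule; no consistent tagging exists.

NO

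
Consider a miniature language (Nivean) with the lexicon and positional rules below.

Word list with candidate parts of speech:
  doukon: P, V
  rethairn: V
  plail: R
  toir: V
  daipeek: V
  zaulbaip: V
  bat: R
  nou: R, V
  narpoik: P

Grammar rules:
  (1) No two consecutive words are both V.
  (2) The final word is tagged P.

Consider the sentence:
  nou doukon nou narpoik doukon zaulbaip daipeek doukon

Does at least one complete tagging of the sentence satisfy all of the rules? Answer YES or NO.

Candidates per position — 1:nou {R,V}; 2:doukon {P,V}; 3:nou {R,V}; 4:narpoik {P}; 5:doukon {P,V}; 6:zaulbaip {V}; 7:daipeek {V}; 8:doukon {P,V}.
Rule 1 cannot be satisfied by any choice of tags from the lexicon.
So there is no consistent tagging.

NO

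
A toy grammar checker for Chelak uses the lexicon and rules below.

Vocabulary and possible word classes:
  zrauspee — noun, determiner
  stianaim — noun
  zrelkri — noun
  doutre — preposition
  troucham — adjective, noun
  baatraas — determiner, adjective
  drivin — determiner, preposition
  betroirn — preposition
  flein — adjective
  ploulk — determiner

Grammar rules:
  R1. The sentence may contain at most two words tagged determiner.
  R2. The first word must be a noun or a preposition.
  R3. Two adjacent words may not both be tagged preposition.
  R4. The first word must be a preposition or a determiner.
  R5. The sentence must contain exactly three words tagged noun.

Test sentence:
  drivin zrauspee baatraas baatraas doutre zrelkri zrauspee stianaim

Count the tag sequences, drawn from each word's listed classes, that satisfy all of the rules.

Candidates per position — 1:drivin {determiner,preposition}; 2:zrauspee {noun,determiner}; 3:baatraas {determiner,adjective}; 4:baatraas {determiner,adjective}; 5:doutre {preposition}; 6:zrelkri {noun}; 7:zrauspee {noun,determiner}; 8:stianaim {noun}.
There are 32 candidate sequences in total.
Checking each against the rules leaves 6 sequences.
Count = 6.

6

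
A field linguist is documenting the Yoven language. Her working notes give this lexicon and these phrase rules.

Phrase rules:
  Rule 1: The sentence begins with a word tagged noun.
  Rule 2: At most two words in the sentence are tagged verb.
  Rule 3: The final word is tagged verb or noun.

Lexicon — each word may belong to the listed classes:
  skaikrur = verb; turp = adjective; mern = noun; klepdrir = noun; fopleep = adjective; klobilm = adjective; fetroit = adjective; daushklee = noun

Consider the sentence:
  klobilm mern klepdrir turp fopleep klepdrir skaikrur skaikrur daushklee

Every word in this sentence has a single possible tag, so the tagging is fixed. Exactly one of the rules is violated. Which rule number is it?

Fixed tagging: adjective noun noun adjective adjective noun verb verb noun.
Applying the rules: R1 ✗, R2 ✓, R3 ✓.
Only rule 1 fails.

1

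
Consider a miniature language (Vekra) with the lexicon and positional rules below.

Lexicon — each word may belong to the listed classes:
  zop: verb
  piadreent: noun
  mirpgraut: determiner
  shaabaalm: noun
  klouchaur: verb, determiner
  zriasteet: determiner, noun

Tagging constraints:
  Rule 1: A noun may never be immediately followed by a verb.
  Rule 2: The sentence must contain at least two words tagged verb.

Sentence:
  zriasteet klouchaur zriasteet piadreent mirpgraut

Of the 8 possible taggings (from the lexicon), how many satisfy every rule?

0

Candidates per position — 1:zriasteet {determiner,noun}; 2:klouchaur {verb,determiner}; 3:zriasteet {determiner,noun}; 4:piadreent {noun}; 5:mirpgraut {determiner}.
There are 8 candidate sequences in total.
Rule 2 cannot be satisfied by any choice of tags from the lexicon.
So there is no consistent tagging.
Count = 0.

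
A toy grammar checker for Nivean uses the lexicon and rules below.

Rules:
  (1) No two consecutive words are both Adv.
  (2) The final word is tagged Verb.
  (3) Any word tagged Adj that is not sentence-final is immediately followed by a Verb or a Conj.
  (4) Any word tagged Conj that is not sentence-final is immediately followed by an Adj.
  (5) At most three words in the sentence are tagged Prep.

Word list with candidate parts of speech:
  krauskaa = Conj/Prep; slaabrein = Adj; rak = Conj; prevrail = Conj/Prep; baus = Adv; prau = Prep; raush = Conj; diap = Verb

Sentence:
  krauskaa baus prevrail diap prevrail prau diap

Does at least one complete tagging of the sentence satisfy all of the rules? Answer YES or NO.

NO

Candidates per position — 1:krauskaa {Conj,Prep}; 2:baus {Adv}; 3:prevrail {Conj,Prep}; 4:diap {Verb}; 5:prevrail {Conj,Prep}; 6:prau {Prep}; 7:diap {Verb}.
Every candidate sequence violates at least one rule; no consistent tagging exists.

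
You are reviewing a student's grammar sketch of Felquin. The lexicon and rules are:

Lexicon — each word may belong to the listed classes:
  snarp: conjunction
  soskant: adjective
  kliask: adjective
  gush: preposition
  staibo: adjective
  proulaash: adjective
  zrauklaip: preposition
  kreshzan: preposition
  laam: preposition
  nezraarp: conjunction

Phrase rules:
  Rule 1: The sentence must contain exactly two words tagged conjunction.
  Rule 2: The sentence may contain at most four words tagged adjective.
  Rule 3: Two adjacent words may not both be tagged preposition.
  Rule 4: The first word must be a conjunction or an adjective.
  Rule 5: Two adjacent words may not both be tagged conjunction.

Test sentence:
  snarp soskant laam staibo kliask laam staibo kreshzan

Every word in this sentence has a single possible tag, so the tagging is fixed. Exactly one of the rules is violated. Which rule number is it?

1

Fixed tagging: conjunction adjective preposition adjective adjective preposition adjective preposition.
Applying the rules: R1 ✗, R2 ✓, R3 ✓, R4 ✓, R5 ✓.
Only rule 1 fails.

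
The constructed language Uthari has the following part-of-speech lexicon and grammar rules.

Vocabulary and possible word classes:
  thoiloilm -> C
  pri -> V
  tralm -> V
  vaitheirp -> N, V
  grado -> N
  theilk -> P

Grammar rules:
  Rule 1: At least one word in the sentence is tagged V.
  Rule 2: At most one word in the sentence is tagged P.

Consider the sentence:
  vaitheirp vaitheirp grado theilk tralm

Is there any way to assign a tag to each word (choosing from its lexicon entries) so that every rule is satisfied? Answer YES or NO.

YES

Candidates per position — 1:vaitheirp {N,V}; 2:vaitheirp {N,V}; 3:grado {N}; 4:theilk {P}; 5:tralm {V}.
One satisfying assignment: V N N P V.
Rule-by-rule: rule 1 ok; rule 2 ok.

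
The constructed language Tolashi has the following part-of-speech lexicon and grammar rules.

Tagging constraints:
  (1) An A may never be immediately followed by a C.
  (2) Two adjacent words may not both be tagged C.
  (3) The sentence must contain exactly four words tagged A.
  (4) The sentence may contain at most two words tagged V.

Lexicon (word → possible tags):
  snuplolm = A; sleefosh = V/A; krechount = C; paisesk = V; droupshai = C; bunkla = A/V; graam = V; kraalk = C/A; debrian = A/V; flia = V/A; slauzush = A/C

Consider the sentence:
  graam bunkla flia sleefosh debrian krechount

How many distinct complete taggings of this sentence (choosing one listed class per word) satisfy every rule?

Candidates per position — 1:graam {V}; 2:bunkla {A,V}; 3:flia {V,A}; 4:sleefosh {V,A}; 5:debrian {A,V}; 6:krechount {C}.
There are 16 candidate sequences in total.
Every candidate sequence violates at least one rule; no consistent tagging exists.
Count = 0.

0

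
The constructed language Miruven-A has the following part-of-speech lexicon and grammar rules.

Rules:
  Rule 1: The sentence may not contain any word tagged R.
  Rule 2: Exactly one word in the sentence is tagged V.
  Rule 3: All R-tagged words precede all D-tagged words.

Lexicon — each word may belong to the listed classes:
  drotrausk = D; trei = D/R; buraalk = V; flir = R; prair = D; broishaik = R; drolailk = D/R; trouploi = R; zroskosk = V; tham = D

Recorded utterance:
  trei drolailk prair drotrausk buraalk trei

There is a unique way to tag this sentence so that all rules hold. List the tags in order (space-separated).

Candidates per position — 1:trei {D,R}; 2:drolailk {D,R}; 3:prair {D}; 4:drotrausk {D}; 5:buraalk {V}; 6:trei {D,R}.
Position 1: R is ruled out by rule 1; that leaves D.
Position 2: R is ruled out by rule 1; that leaves D.
Position 6: R is ruled out by rule 1; that leaves D.
The only consistent sequence is: D D D D V D.
Verifying each rule — rule 1 ok; rule 2 ok; rule 3 ok.

D D D D V D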